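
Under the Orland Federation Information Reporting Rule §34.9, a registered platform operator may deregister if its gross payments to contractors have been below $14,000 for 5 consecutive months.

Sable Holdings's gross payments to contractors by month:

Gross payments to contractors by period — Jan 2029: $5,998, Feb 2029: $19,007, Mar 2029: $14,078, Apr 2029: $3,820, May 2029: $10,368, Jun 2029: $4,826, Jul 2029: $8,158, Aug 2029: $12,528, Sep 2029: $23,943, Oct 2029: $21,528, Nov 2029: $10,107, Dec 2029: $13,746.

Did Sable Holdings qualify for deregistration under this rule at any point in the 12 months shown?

Months below $14,000: Jan 2029, Apr 2029, May 2029, Jun 2029, Jul 2029, Aug 2029, Nov 2029, Dec 2029.
Longest run of consecutive months below the threshold: 5.
5 ≥ 5, so Sable Holdings became eligible.

Yes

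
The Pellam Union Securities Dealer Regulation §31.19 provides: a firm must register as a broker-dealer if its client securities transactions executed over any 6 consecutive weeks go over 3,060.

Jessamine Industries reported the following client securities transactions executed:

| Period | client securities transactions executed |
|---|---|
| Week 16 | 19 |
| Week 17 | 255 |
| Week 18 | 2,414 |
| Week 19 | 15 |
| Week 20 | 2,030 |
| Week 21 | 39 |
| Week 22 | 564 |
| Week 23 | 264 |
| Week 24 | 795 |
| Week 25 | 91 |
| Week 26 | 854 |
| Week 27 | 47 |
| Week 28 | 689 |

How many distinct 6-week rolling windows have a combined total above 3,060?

Week 16–Week 21: 19 + 255 + 2,414 + 15 + 2,030 + 39 = 4,772 (over)
Week 17–Week 22: 255 + 2,414 + 15 + 2,030 + 39 + 564 = 5,317 (over)
Week 18–Week 23: 2,414 + 15 + 2,030 + 39 + 564 + 264 = 5,326 (over)
Week 19–Week 24: 15 + 2,030 + 39 + 564 + 264 + 795 = 3,707 (over)
Week 20–Week 25: 2,030 + 39 + 564 + 264 + 795 + 91 = 3,783 (over)
Week 21–Week 26: 39 + 564 + 264 + 795 + 91 + 854 = 2,607 (under)
Week 22–Week 27: 564 + 264 + 795 + 91 + 854 + 47 = 2,615 (under)
Week 23–Week 28: 264 + 795 + 91 + 854 + 47 + 689 = 2,740 (under)
5 windows exceed the threshold.

5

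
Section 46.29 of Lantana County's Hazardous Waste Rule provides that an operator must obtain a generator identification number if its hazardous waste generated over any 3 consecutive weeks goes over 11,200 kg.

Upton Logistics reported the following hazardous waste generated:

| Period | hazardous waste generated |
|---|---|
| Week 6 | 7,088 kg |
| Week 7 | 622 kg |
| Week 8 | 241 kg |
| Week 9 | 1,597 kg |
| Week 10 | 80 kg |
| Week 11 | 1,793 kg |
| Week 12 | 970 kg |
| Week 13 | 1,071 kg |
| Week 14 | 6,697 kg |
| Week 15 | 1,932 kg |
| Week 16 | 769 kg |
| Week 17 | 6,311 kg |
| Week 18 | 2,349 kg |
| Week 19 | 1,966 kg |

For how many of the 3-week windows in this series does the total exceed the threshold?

0

Week 6–Week 8: 7,088 kg + 622 kg + 241 kg = 7,951 kg (under)
Week 7–Week 9: 622 kg + 241 kg + 1,597 kg = 2,460 kg (under)
Week 8–Week 10: 241 kg + 1,597 kg + 80 kg = 1,918 kg (under)
Week 9–Week 11: 1,597 kg + 80 kg + 1,793 kg = 3,470 kg (under)
Week 10–Week 12: 80 kg + 1,793 kg + 970 kg = 2,843 kg (under)
Week 11–Week 13: 1,793 kg + 970 kg + 1,071 kg = 3,834 kg (under)
Week 12–Week 14: 970 kg + 1,071 kg + 6,697 kg = 8,738 kg (under)
Week 13–Week 15: 1,071 kg + 6,697 kg + 1,932 kg = 9,700 kg (under)
Week 14–Week 16: 6,697 kg + 1,932 kg + 769 kg = 9,398 kg (under)
Week 15–Week 17: 1,932 kg + 769 kg + 6,311 kg = 9,012 kg (under)
Week 16–Week 18: 769 kg + 6,311 kg + 2,349 kg = 9,429 kg (under)
Week 17–Week 19: 6,311 kg + 2,349 kg + 1,966 kg = 10,626 kg (under)
0 windows exceed the threshold.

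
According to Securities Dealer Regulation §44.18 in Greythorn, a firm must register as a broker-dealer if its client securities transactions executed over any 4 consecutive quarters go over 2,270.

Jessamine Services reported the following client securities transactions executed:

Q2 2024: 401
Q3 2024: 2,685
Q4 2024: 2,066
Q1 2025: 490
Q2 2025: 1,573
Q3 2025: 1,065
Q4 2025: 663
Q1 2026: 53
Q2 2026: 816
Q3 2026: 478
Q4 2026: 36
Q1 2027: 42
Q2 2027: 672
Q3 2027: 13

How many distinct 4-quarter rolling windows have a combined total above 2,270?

6

Q2 2024–Q1 2025: 401 + 2,685 + 2,066 + 490 = 5,642 (over)
Q3 2024–Q2 2025: 2,685 + 2,066 + 490 + 1,573 = 6,814 (over)
Q4 2024–Q3 2025: 2,066 + 490 + 1,573 + 1,065 = 5,194 (over)
Q1 2025–Q4 2025: 490 + 1,573 + 1,065 + 663 = 3,791 (over)
Q2 2025–Q1 2026: 1,573 + 1,065 + 663 + 53 = 3,354 (over)
Q3 2025–Q2 2026: 1,065 + 663 + 53 + 816 = 2,597 (over)
Q4 2025–Q3 2026: 663 + 53 + 816 + 478 = 2,010 (under)
Q1 2026–Q4 2026: 53 + 816 + 478 + 36 = 1,383 (under)
Q2 2026–Q1 2027: 816 + 478 + 36 + 42 = 1,372 (under)
Q3 2026–Q2 2027: 478 + 36 + 42 + 672 = 1,228 (under)
Q4 2026–Q3 2027: 36 + 42 + 672 + 13 = 763 (under)
6 windows exceed the threshold.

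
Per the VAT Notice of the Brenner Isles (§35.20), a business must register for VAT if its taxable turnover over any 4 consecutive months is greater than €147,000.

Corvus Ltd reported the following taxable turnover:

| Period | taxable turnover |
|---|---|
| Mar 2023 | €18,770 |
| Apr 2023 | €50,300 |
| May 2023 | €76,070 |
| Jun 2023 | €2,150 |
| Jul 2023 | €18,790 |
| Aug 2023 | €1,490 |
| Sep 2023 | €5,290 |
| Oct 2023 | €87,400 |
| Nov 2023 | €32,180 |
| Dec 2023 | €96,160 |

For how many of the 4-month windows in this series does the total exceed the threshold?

Mar 2023–Jun 2023: €18,770 + €50,300 + €76,070 + €2,150 = €147,290 (over)
Apr 2023–Jul 2023: €50,300 + €76,070 + €2,150 + €18,790 = €147,310 (over)
May 2023–Aug 2023: €76,070 + €2,150 + €18,790 + €1,490 = €98,500 (under)
Jun 2023–Sep 2023: €2,150 + €18,790 + €1,490 + €5,290 = €27,720 (under)
Jul 2023–Oct 2023: €18,790 + €1,490 + €5,290 + €87,400 = €112,970 (under)
Aug 2023–Nov 2023: €1,490 + €5,290 + €87,400 + €32,180 = €126,360 (under)
Sep 2023–Dec 2023: €5,290 + €87,400 + €32,180 + €96,160 = €221,030 (over)
3 windows exceed the threshold.

3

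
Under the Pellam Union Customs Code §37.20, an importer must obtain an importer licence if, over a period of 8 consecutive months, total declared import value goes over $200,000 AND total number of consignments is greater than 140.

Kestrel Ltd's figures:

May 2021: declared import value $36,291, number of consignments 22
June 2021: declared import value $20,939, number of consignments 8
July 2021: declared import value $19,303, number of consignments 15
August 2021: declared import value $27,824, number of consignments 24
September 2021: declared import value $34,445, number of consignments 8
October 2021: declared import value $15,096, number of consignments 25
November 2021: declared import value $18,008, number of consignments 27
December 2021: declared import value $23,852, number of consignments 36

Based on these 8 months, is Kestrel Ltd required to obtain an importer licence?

No

Total declared import value: $36,291 + $20,939 + $19,303 + $27,824 + $34,445 + $15,096 + $18,008 + $23,852 = $195,758 (≤ $200,000).
Total number of consignments: 22 + 8 + 15 + 24 + 8 + 25 + 27 + 36 = 165 (> 140).
The test is 'and': the rule requires both, and at least one is not exceeded.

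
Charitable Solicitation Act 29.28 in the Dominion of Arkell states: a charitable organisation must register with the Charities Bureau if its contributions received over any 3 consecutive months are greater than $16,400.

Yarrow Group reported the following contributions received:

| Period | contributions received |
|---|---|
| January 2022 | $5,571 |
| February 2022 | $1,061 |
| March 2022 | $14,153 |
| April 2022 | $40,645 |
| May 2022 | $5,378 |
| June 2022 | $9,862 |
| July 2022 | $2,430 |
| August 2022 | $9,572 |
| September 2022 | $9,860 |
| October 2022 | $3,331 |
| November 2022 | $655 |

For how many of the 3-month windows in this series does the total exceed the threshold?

January 2022–March 2022: $5,571 + $1,061 + $14,153 = $20,785 (over)
February 2022–April 2022: $1,061 + $14,153 + $40,645 = $55,859 (over)
March 2022–May 2022: $14,153 + $40,645 + $5,378 = $60,176 (over)
April 2022–June 2022: $40,645 + $5,378 + $9,862 = $55,885 (over)
May 2022–July 2022: $5,378 + $9,862 + $2,430 = $17,670 (over)
June 2022–August 2022: $9,862 + $2,430 + $9,572 = $21,864 (over)
July 2022–September 2022: $2,430 + $9,572 + $9,860 = $21,862 (over)
August 2022–October 2022: $9,572 + $9,860 + $3,331 = $22,763 (over)
September 2022–November 2022: $9,860 + $3,331 + $655 = $13,846 (under)
8 windows exceed the threshold.

8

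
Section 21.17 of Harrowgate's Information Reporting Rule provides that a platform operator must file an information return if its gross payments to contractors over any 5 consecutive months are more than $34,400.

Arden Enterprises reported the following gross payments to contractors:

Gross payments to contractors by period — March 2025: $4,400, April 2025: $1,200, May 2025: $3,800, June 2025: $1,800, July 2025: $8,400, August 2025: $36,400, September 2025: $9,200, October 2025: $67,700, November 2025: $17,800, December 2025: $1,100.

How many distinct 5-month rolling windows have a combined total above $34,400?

March 2025–July 2025: $4,400 + $1,200 + $3,800 + $1,800 + $8,400 = $19,600 (under)
April 2025–August 2025: $1,200 + $3,800 + $1,800 + $8,400 + $36,400 = $51,600 (over)
May 2025–September 2025: $3,800 + $1,800 + $8,400 + $36,400 + $9,200 = $59,600 (over)
June 2025–October 2025: $1,800 + $8,400 + $36,400 + $9,200 + $67,700 = $123,500 (over)
July 2025–November 2025: $8,400 + $36,400 + $9,200 + $67,700 + $17,800 = $139,500 (over)
August 2025–December 2025: $36,400 + $9,200 + $67,700 + $17,800 + $1,100 = $132,200 (over)
5 windows exceed the threshold.

5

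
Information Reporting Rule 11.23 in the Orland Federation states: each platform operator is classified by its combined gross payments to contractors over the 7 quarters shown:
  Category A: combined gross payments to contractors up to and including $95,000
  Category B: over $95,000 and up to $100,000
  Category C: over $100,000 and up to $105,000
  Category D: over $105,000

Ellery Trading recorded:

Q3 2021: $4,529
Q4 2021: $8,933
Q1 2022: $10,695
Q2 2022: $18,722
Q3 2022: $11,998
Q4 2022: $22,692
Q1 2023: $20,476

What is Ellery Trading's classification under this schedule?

Combined gross payments to contractors: $4,529 + $8,933 + $10,695 + $18,722 + $11,998 + $22,692 + $20,476 = $98,045.
$95,000 < $98,045 ≤ $100,000, so Category B applies.

Category B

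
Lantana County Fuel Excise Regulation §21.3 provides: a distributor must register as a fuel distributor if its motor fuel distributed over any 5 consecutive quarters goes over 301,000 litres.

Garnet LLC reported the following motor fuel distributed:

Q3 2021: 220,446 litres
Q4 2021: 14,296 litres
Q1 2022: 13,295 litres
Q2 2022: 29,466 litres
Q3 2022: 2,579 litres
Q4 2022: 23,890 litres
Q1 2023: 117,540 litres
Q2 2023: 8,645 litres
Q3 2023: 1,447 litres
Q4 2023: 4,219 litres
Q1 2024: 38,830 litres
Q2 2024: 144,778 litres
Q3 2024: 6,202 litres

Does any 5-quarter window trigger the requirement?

Q3 2021–Q3 2022: 220,446 litres + 14,296 litres + 13,295 litres + 29,466 litres + 2,579 litres = 280,082 litres (under)
Q4 2021–Q4 2022: 14,296 litres + 13,295 litres + 29,466 litres + 2,579 litres + 23,890 litres = 83,526 litres (under)
Q1 2022–Q1 2023: 13,295 litres + 29,466 litres + 2,579 litres + 23,890 litres + 117,540 litres = 186,770 litres (under)
Q2 2022–Q2 2023: 29,466 litres + 2,579 litres + 23,890 litres + 117,540 litres + 8,645 litres = 182,120 litres (under)
Q3 2022–Q3 2023: 2,579 litres + 23,890 litres + 117,540 litres + 8,645 litres + 1,447 litres = 154,101 litres (under)
Q4 2022–Q4 2023: 23,890 litres + 117,540 litres + 8,645 litres + 1,447 litres + 4,219 litres = 155,741 litres (under)
Q1 2023–Q1 2024: 117,540 litres + 8,645 litres + 1,447 litres + 4,219 litres + 38,830 litres = 170,681 litres (under)
Q2 2023–Q2 2024: 8,645 litres + 1,447 litres + 4,219 litres + 38,830 litres + 144,778 litres = 197,919 litres (under)
Q3 2023–Q3 2024: 1,447 litres + 4,219 litres + 38,830 litres + 144,778 litres + 6,202 litres = 195,476 litres (under)
No window exceeds 301,000 litres.

No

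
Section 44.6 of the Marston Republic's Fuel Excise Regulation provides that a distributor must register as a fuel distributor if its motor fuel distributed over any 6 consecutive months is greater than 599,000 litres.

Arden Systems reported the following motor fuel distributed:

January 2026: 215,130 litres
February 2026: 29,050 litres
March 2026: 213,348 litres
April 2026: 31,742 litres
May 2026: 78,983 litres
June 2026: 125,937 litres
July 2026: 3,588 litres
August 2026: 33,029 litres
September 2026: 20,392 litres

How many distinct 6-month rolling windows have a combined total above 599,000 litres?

January 2026–June 2026: 215,130 litres + 29,050 litres + 213,348 litres + 31,742 litres + 78,983 litres + 125,937 litres = 694,190 litres (over)
February 2026–July 2026: 29,050 litres + 213,348 litres + 31,742 litres + 78,983 litres + 125,937 litres + 3,588 litres = 482,648 litres (under)
March 2026–August 2026: 213,348 litres + 31,742 litres + 78,983 litres + 125,937 litres + 3,588 litres + 33,029 litres = 486,627 litres (under)
April 2026–September 2026: 31,742 litres + 78,983 litres + 125,937 litres + 3,588 litres + 33,029 litres + 20,392 litres = 293,671 litres (under)
1 window exceeds the threshold.

1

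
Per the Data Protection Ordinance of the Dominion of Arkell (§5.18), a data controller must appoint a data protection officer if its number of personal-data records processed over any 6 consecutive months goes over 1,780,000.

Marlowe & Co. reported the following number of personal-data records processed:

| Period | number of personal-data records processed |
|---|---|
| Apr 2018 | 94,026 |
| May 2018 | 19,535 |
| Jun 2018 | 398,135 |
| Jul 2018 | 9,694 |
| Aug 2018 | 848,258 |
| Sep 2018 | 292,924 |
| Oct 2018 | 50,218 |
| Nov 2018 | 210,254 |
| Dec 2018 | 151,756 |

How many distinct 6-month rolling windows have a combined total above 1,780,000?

Apr 2018–Sep 2018: 94,026 + 19,535 + 398,135 + 9,694 + 848,258 + 292,924 = 1,662,572 (under)
May 2018–Oct 2018: 19,535 + 398,135 + 9,694 + 848,258 + 292,924 + 50,218 = 1,618,764 (under)
Jun 2018–Nov 2018: 398,135 + 9,694 + 848,258 + 292,924 + 50,218 + 210,254 = 1,809,483 (over)
Jul 2018–Dec 2018: 9,694 + 848,258 + 292,924 + 50,218 + 210,254 + 151,756 = 1,563,104 (under)
1 window exceeds the threshold.

1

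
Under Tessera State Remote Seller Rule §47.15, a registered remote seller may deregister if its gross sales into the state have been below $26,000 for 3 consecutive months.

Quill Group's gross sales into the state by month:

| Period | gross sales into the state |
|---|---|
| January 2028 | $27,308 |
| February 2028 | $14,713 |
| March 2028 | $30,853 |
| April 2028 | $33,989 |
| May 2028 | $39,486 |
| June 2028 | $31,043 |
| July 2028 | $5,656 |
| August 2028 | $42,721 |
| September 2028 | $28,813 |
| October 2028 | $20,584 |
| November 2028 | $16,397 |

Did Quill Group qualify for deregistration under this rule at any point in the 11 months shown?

Months below $26,000: February 2028, July 2028, October 2028, November 2028.
Longest run of consecutive months below the threshold: 2.
2 < 3, so Quill Group never became eligible.

No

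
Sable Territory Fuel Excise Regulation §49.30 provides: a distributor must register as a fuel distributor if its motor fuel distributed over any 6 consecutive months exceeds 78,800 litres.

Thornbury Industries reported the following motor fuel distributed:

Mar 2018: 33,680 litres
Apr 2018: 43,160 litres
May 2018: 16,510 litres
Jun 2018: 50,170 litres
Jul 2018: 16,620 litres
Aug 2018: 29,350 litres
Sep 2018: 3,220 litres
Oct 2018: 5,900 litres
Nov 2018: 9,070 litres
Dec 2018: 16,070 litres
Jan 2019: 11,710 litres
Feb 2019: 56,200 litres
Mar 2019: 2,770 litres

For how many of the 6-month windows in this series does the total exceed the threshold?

Mar 2018–Aug 2018: 33,680 litres + 43,160 litres + 16,510 litres + 50,170 litres + 16,620 litres + 29,350 litres = 189,490 litres (over)
Apr 2018–Sep 2018: 43,160 litres + 16,510 litres + 50,170 litres + 16,620 litres + 29,350 litres + 3,220 litres = 159,030 litres (over)
May 2018–Oct 2018: 16,510 litres + 50,170 litres + 16,620 litres + 29,350 litres + 3,220 litres + 5,900 litres = 121,770 litres (over)
Jun 2018–Nov 2018: 50,170 litres + 16,620 litres + 29,350 litres + 3,220 litres + 5,900 litres + 9,070 litres = 114,330 litres (over)
Jul 2018–Dec 2018: 16,620 litres + 29,350 litres + 3,220 litres + 5,900 litres + 9,070 litres + 16,070 litres = 80,230 litres (over)
Aug 2018–Jan 2019: 29,350 litres + 3,220 litres + 5,900 litres + 9,070 litres + 16,070 litres + 11,710 litres = 75,320 litres (under)
Sep 2018–Feb 2019: 3,220 litres + 5,900 litres + 9,070 litres + 16,070 litres + 11,710 litres + 56,200 litres = 102,170 litres (over)
Oct 2018–Mar 2019: 5,900 litres + 9,070 litres + 16,070 litres + 11,710 litres + 56,200 litres + 2,770 litres = 101,720 litres (over)
7 windows exceed the threshold.

7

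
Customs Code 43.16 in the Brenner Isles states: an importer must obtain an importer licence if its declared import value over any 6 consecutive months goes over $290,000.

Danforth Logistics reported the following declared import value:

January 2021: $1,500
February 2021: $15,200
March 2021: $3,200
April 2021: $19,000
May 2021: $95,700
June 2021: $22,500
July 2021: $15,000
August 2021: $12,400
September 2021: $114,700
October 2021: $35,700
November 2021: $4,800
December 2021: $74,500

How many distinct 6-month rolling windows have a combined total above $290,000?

January 2021–June 2021: $1,500 + $15,200 + $3,200 + $19,000 + $95,700 + $22,500 = $157,100 (under)
February 2021–July 2021: $15,200 + $3,200 + $19,000 + $95,700 + $22,500 + $15,000 = $170,600 (under)
March 2021–August 2021: $3,200 + $19,000 + $95,700 + $22,500 + $15,000 + $12,400 = $167,800 (under)
April 2021–September 2021: $19,000 + $95,700 + $22,500 + $15,000 + $12,400 + $114,700 = $279,300 (under)
May 2021–October 2021: $95,700 + $22,500 + $15,000 + $12,400 + $114,700 + $35,700 = $296,000 (over)
June 2021–November 2021: $22,500 + $15,000 + $12,400 + $114,700 + $35,700 + $4,800 = $205,100 (under)
July 2021–December 2021: $15,000 + $12,400 + $114,700 + $35,700 + $4,800 + $74,500 = $257,100 (under)
1 window exceeds the threshold.

1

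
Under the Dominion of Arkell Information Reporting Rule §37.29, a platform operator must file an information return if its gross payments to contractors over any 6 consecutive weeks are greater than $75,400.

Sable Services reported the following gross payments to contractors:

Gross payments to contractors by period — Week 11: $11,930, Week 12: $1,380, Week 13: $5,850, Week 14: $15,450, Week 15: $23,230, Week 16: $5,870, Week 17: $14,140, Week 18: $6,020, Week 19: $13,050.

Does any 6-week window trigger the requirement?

Week 11–Week 16: $11,930 + $1,380 + $5,850 + $15,450 + $23,230 + $5,870 = $63,710 (under)
Week 12–Week 17: $1,380 + $5,850 + $15,450 + $23,230 + $5,870 + $14,140 = $65,920 (under)
Week 13–Week 18: $5,850 + $15,450 + $23,230 + $5,870 + $14,140 + $6,020 = $70,560 (under)
Week 14–Week 19: $15,450 + $23,230 + $5,870 + $14,140 + $6,020 + $13,050 = $77,760 (over)
At least one window exceeds $75,400.

Yes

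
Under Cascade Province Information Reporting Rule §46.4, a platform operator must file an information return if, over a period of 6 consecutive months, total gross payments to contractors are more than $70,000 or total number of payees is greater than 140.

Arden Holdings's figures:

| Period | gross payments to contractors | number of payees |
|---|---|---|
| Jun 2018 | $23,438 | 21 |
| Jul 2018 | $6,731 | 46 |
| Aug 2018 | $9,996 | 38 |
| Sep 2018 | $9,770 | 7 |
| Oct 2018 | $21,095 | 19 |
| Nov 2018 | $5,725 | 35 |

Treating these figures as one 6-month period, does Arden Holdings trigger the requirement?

Total gross payments to contractors: $23,438 + $6,731 + $9,996 + $9,770 + $21,095 + $5,725 = $76,755 (> $70,000).
Total number of payees: 21 + 46 + 38 + 7 + 19 + 35 = 166 (> 140).
The test is 'or': at least one threshold is exceeded.

Yes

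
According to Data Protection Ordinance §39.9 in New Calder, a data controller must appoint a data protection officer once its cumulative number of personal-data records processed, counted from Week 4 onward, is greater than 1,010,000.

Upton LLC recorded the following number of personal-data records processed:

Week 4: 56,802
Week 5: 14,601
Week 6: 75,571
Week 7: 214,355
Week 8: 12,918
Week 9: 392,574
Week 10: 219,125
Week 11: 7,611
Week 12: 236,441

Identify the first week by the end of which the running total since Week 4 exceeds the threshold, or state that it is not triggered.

Through Week 4: 56,802
Through Week 5: 71,403
Through Week 6: 146,974
Through Week 7: 361,329
Through Week 8: 374,247
Through Week 9: 766,821
Through Week 10: 985,946
Through Week 11: 993,557
Through Week 12: 1,229,998 ← exceeds threshold

Week 12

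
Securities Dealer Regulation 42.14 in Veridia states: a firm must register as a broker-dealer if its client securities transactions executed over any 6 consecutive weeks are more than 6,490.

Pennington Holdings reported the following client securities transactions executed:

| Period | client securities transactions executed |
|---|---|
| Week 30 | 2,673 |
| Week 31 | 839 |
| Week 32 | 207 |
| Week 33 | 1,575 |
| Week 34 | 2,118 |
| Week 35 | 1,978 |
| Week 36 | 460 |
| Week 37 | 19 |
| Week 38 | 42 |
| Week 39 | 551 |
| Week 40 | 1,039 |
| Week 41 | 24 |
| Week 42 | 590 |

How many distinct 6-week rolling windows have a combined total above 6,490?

Week 30–Week 35: 2,673 + 839 + 207 + 1,575 + 2,118 + 1,978 = 9,390 (over)
Week 31–Week 36: 839 + 207 + 1,575 + 2,118 + 1,978 + 460 = 7,177 (over)
Week 32–Week 37: 207 + 1,575 + 2,118 + 1,978 + 460 + 19 = 6,357 (under)
Week 33–Week 38: 1,575 + 2,118 + 1,978 + 460 + 19 + 42 = 6,192 (under)
Week 34–Week 39: 2,118 + 1,978 + 460 + 19 + 42 + 551 = 5,168 (under)
Week 35–Week 40: 1,978 + 460 + 19 + 42 + 551 + 1,039 = 4,089 (under)
Week 36–Week 41: 460 + 19 + 42 + 551 + 1,039 + 24 = 2,135 (under)
Week 37–Week 42: 19 + 42 + 551 + 1,039 + 24 + 590 = 2,265 (under)
2 windows exceed the threshold.

2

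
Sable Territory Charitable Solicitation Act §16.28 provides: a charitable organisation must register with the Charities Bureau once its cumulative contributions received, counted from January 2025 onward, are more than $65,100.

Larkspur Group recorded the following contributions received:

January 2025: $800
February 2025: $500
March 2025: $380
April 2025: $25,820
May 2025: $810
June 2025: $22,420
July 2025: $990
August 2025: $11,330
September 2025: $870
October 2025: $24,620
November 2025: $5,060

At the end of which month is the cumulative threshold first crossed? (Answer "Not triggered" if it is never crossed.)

October 2025

Through January 2025: $800
Through February 2025: $1,300
Through March 2025: $1,680
Through April 2025: $27,500
Through May 2025: $28,310
Through June 2025: $50,730
Through July 2025: $51,720
Through August 2025: $63,050
Through September 2025: $63,920
Through October 2025: $88,540 ← exceeds threshold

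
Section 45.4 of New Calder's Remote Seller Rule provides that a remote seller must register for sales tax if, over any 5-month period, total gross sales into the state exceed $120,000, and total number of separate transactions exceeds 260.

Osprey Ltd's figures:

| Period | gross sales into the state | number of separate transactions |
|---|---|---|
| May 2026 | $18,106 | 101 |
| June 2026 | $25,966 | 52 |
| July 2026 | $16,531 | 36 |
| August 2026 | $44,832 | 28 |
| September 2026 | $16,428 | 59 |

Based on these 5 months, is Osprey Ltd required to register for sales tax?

Yes

Total gross sales into the state: $18,106 + $25,966 + $16,531 + $44,832 + $16,428 = $121,863 (> $120,000).
Total number of separate transactions: 101 + 52 + 36 + 28 + 59 = 276 (> 260).
The test is 'and': both thresholds are exceeded.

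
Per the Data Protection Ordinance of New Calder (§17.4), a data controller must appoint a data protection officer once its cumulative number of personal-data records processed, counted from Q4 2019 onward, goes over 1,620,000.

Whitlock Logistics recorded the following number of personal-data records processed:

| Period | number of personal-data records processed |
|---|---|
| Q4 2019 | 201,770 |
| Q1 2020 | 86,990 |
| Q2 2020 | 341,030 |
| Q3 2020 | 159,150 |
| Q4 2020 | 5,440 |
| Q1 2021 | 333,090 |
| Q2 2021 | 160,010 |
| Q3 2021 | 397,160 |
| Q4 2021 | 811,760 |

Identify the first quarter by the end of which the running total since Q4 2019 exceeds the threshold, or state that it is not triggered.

Through Q4 2019: 201,770
Through Q1 2020: 288,760
Through Q2 2020: 629,790
Through Q3 2020: 788,940
Through Q4 2020: 794,380
Through Q1 2021: 1,127,470
Through Q2 2021: 1,287,480
Through Q3 2021: 1,684,640 ← exceeds threshold

Q3 2021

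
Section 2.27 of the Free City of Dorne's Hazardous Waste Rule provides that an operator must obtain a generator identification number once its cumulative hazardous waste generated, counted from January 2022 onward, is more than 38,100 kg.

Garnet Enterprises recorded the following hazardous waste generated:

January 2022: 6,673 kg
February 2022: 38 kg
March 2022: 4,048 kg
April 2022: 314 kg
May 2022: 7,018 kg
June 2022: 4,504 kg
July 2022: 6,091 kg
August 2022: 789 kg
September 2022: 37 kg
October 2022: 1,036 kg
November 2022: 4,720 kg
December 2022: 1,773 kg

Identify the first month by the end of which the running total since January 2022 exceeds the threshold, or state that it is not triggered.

Not triggered

Through January 2022: 6,673 kg
Through February 2022: 6,711 kg
Through March 2022: 10,759 kg
Through April 2022: 11,073 kg
Through May 2022: 18,091 kg
Through June 2022: 22,595 kg
Through July 2022: 28,686 kg
Through August 2022: 29,475 kg
Through September 2022: 29,512 kg
Through October 2022: 30,548 kg
Through November 2022: 35,268 kg
Through December 2022: 37,041 kg
Final cumulative total 37,041 kg ≤ 38,100 kg; the threshold is never exceeded.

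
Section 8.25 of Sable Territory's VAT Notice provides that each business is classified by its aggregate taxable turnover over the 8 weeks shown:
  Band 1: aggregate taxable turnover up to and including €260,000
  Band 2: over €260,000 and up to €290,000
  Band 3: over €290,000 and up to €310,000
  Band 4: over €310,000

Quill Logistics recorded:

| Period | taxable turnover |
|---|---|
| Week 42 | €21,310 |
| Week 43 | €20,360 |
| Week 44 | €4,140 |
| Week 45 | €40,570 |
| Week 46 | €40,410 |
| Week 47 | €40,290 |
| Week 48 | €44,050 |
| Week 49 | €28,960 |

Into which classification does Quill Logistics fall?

Aggregate taxable turnover: €21,310 + €20,360 + €4,140 + €40,570 + €40,410 + €40,290 + €44,050 + €28,960 = €240,090.
€240,090 ≤ €260,000, so Band 1 applies.

Band 1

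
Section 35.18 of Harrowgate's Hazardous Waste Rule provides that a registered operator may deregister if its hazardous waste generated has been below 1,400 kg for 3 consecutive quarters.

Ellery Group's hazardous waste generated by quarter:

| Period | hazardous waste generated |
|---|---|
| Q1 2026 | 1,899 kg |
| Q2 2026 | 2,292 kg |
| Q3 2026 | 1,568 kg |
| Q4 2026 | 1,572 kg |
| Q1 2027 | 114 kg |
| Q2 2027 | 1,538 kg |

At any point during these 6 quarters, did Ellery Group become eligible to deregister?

No

Quarters below 1,400 kg: Q1 2027.
Longest run of consecutive quarters below the threshold: 1.
1 < 3, so Ellery Group never became eligible.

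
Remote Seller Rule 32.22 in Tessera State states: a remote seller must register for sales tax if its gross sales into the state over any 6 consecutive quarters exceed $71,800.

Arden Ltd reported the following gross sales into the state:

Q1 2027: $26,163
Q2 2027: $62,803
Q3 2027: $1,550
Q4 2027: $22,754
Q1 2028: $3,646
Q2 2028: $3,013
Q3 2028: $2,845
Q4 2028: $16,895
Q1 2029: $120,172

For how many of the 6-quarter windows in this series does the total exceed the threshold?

Q1 2027–Q2 2028: $26,163 + $62,803 + $1,550 + $22,754 + $3,646 + $3,013 = $119,929 (over)
Q2 2027–Q3 2028: $62,803 + $1,550 + $22,754 + $3,646 + $3,013 + $2,845 = $96,611 (over)
Q3 2027–Q4 2028: $1,550 + $22,754 + $3,646 + $3,013 + $2,845 + $16,895 = $50,703 (under)
Q4 2027–Q1 2029: $22,754 + $3,646 + $3,013 + $2,845 + $16,895 + $120,172 = $169,325 (over)
3 windows exceed the threshold.

3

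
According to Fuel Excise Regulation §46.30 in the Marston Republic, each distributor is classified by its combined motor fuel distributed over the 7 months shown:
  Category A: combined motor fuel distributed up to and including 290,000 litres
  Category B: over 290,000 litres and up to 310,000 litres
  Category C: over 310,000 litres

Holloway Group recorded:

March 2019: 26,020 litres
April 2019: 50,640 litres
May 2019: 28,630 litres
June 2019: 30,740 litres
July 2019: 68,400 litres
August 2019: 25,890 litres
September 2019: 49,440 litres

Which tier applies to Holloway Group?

Category A

Combined motor fuel distributed: 26,020 litres + 50,640 litres + 28,630 litres + 30,740 litres + 68,400 litres + 25,890 litres + 49,440 litres = 279,760 litres.
279,760 litres ≤ 290,000 litres, so Category A applies.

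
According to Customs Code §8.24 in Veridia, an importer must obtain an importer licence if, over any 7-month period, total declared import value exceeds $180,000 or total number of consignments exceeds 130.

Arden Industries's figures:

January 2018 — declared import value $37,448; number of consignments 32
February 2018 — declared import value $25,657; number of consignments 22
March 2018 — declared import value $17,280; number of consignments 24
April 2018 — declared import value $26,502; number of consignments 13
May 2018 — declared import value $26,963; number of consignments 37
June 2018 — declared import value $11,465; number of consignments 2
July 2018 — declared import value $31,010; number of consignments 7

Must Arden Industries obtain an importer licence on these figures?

Yes

Total declared import value: $37,448 + $25,657 + $17,280 + $26,502 + $26,963 + $11,465 + $31,010 = $176,325 (≤ $180,000).
Total number of consignments: 32 + 22 + 24 + 13 + 37 + 2 + 7 = 137 (> 130).
The test is 'or': at least one threshold is exceeded.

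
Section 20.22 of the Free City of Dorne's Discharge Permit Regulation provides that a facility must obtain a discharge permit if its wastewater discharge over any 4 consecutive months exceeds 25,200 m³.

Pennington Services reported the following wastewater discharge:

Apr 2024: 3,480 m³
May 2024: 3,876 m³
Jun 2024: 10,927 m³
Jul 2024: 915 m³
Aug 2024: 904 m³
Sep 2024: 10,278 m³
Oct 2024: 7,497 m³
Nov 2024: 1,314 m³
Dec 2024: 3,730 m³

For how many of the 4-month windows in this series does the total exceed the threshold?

0

Apr 2024–Jul 2024: 3,480 m³ + 3,876 m³ + 10,927 m³ + 915 m³ = 19,198 m³ (under)
May 2024–Aug 2024: 3,876 m³ + 10,927 m³ + 915 m³ + 904 m³ = 16,622 m³ (under)
Jun 2024–Sep 2024: 10,927 m³ + 915 m³ + 904 m³ + 10,278 m³ = 23,024 m³ (under)
Jul 2024–Oct 2024: 915 m³ + 904 m³ + 10,278 m³ + 7,497 m³ = 19,594 m³ (under)
Aug 2024–Nov 2024: 904 m³ + 10,278 m³ + 7,497 m³ + 1,314 m³ = 19,993 m³ (under)
Sep 2024–Dec 2024: 10,278 m³ + 7,497 m³ + 1,314 m³ + 3,730 m³ = 22,819 m³ (under)
0 windows exceed the threshold.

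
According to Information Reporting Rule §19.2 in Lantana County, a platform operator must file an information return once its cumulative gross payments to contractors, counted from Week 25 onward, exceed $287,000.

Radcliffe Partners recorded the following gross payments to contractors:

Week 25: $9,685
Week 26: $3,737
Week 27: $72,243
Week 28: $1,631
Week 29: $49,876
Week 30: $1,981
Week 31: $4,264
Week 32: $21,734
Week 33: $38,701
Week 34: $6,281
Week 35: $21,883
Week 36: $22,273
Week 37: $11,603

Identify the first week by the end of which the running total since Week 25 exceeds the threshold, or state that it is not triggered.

Not triggered

Through Week 25: $9,685
Through Week 26: $13,422
Through Week 27: $85,665
Through Week 28: $87,296
Through Week 29: $137,172
Through Week 30: $139,153
Through Week 31: $143,417
Through Week 32: $165,151
Through Week 33: $203,852
Through Week 34: $210,133
Through Week 35: $232,016
Through Week 36: $254,289
Through Week 37: $265,892
Final cumulative total $265,892 ≤ $287,000; the threshold is never exceeded.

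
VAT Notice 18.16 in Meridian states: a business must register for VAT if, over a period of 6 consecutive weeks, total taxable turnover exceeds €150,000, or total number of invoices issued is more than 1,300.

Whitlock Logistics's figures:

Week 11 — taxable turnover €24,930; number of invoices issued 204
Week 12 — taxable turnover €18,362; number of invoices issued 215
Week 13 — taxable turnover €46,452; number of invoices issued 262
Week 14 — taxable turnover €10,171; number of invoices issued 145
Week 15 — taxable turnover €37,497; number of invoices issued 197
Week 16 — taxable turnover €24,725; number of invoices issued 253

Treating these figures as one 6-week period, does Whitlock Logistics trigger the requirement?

Total taxable turnover: €24,930 + €18,362 + €46,452 + €10,171 + €37,497 + €24,725 = €162,137 (> €150,000).
Total number of invoices issued: 204 + 215 + 262 + 145 + 197 + 253 = 1,276 (≤ 1,300).
The test is 'or': at least one threshold is exceeded.

Yes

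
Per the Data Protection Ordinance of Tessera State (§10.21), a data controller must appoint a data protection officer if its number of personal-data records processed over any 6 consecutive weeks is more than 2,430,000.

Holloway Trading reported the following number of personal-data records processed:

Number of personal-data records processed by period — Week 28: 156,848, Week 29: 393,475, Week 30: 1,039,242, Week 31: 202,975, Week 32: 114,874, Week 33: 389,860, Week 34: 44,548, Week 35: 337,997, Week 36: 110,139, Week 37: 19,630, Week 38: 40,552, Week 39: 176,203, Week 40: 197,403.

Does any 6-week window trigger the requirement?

No

Week 28–Week 33: 156,848 + 393,475 + 1,039,242 + 202,975 + 114,874 + 389,860 = 2,297,274 (under)
Week 29–Week 34: 393,475 + 1,039,242 + 202,975 + 114,874 + 389,860 + 44,548 = 2,184,974 (under)
Week 30–Week 35: 1,039,242 + 202,975 + 114,874 + 389,860 + 44,548 + 337,997 = 2,129,496 (under)
Week 31–Week 36: 202,975 + 114,874 + 389,860 + 44,548 + 337,997 + 110,139 = 1,200,393 (under)
Week 32–Week 37: 114,874 + 389,860 + 44,548 + 337,997 + 110,139 + 19,630 = 1,017,048 (under)
Week 33–Week 38: 389,860 + 44,548 + 337,997 + 110,139 + 19,630 + 40,552 = 942,726 (under)
Week 34–Week 39: 44,548 + 337,997 + 110,139 + 19,630 + 40,552 + 176,203 = 729,069 (under)
Week 35–Week 40: 337,997 + 110,139 + 19,630 + 40,552 + 176,203 + 197,403 = 881,924 (under)
No window exceeds 2,430,000.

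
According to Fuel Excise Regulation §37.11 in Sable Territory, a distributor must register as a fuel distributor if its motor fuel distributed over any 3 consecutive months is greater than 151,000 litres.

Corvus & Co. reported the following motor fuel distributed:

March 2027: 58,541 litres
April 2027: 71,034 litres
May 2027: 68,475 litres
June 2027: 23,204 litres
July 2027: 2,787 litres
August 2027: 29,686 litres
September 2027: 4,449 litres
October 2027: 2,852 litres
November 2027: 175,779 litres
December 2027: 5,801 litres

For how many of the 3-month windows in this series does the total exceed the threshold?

4

March 2027–May 2027: 58,541 litres + 71,034 litres + 68,475 litres = 198,050 litres (over)
April 2027–June 2027: 71,034 litres + 68,475 litres + 23,204 litres = 162,713 litres (over)
May 2027–July 2027: 68,475 litres + 23,204 litres + 2,787 litres = 94,466 litres (under)
June 2027–August 2027: 23,204 litres + 2,787 litres + 29,686 litres = 55,677 litres (under)
July 2027–September 2027: 2,787 litres + 29,686 litres + 4,449 litres = 36,922 litres (under)
August 2027–October 2027: 29,686 litres + 4,449 litres + 2,852 litres = 36,987 litres (under)
September 2027–November 2027: 4,449 litres + 2,852 litres + 175,779 litres = 183,080 litres (over)
October 2027–December 2027: 2,852 litres + 175,779 litres + 5,801 litres = 184,432 litres (over)
4 windows exceed the threshold.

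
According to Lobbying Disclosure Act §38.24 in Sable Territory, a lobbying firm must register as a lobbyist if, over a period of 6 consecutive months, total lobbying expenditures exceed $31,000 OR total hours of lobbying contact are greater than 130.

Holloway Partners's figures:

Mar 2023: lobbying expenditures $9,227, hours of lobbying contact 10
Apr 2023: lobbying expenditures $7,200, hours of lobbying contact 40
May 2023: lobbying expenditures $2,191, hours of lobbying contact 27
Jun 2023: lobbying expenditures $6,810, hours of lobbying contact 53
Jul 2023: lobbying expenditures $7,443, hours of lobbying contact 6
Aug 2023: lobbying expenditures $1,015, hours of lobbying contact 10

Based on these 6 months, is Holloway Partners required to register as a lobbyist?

Yes

Total lobbying expenditures: $9,227 + $7,200 + $2,191 + $6,810 + $7,443 + $1,015 = $33,886 (> $31,000).
Total hours of lobbying contact: 10 + 40 + 27 + 53 + 6 + 10 = 146 (> 130).
The test is 'or': at least one threshold is exceeded.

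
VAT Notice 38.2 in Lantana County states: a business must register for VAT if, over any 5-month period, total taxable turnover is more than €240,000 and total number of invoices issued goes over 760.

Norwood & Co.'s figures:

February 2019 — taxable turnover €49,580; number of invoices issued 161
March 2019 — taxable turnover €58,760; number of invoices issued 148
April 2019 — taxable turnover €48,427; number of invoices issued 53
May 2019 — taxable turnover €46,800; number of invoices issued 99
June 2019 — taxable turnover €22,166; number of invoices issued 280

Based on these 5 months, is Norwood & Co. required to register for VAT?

No

Total taxable turnover: €49,580 + €58,760 + €48,427 + €46,800 + €22,166 = €225,733 (≤ €240,000).
Total number of invoices issued: 161 + 148 + 53 + 99 + 280 = 741 (≤ 760).
The test is 'and': the rule requires both, and at least one is not exceeded.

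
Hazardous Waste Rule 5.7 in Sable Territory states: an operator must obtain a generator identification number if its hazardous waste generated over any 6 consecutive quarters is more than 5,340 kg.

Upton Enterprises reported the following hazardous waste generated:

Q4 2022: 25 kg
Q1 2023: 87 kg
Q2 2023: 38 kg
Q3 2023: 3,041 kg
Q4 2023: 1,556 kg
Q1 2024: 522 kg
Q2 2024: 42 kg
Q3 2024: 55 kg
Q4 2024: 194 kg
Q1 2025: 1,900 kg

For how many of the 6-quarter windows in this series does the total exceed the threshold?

Q4 2022–Q1 2024: 25 kg + 87 kg + 38 kg + 3,041 kg + 1,556 kg + 522 kg = 5,269 kg (under)
Q1 2023–Q2 2024: 87 kg + 38 kg + 3,041 kg + 1,556 kg + 522 kg + 42 kg = 5,286 kg (under)
Q2 2023–Q3 2024: 38 kg + 3,041 kg + 1,556 kg + 522 kg + 42 kg + 55 kg = 5,254 kg (under)
Q3 2023–Q4 2024: 3,041 kg + 1,556 kg + 522 kg + 42 kg + 55 kg + 194 kg = 5,410 kg (over)
Q4 2023–Q1 2025: 1,556 kg + 522 kg + 42 kg + 55 kg + 194 kg + 1,900 kg = 4,269 kg (under)
1 window exceeds the threshold.

1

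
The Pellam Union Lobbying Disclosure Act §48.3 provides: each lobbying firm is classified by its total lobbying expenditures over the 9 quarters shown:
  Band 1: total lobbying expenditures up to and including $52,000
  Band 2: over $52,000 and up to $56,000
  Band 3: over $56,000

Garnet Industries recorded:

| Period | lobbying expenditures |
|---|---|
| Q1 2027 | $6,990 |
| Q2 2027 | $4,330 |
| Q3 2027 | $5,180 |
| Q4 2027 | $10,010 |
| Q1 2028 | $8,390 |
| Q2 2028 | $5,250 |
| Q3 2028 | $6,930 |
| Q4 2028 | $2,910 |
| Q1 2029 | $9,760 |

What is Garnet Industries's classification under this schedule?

Band 3

Total lobbying expenditures: $6,990 + $4,330 + $5,180 + $10,010 + $8,390 + $5,250 + $6,930 + $2,910 + $9,760 = $59,750.
$59,750 > $56,000, so Band 3 applies.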